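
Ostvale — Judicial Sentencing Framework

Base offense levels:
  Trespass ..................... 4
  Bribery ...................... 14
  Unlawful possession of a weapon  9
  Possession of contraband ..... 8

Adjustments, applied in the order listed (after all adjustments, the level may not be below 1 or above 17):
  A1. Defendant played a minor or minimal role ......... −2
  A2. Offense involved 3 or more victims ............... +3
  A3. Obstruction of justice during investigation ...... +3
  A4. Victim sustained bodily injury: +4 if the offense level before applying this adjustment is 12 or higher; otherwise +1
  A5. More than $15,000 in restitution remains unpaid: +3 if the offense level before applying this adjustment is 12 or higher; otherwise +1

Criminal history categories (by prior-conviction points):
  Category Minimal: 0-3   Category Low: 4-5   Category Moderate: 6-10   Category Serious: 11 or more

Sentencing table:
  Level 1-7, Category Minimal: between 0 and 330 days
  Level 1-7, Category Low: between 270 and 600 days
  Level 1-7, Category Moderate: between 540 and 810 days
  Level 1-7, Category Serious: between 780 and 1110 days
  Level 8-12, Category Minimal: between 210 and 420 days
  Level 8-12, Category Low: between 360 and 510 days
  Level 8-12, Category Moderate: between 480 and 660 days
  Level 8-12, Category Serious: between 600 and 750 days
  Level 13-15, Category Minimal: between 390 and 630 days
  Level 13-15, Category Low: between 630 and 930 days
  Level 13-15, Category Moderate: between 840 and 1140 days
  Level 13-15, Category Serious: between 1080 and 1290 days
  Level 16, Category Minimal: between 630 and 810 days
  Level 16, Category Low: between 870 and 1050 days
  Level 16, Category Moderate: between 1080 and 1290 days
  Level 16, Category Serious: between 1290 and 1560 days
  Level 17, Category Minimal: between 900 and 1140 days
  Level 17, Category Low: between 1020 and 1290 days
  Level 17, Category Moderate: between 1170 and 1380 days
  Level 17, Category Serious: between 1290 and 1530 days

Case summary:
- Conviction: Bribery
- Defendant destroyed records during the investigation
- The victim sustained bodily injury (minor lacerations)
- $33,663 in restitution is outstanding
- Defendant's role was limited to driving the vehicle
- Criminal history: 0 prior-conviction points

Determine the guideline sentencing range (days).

Base offense level for bribery: 14.
A1 applies: 14 − 2 = 12.
A2 does not apply.
A3 applies: 12 + 3 = 15.
A4 applies (level before this adjustment is 15 ≥ 12, so +4): 15 + 4 = 19.
A5 applies (level before this adjustment is 19 ≥ 12, so +3): 19 + 3 = 22.
Level 22 exceeds the maximum of 17; capped at 17.
Final offense level: 17.
Criminal history: 0 prior points → Category Minimal (0-3).
Level 17 falls in the 17 band.
Grid: Level 17 × Category Minimal = 900-1140 days.

900-1140 days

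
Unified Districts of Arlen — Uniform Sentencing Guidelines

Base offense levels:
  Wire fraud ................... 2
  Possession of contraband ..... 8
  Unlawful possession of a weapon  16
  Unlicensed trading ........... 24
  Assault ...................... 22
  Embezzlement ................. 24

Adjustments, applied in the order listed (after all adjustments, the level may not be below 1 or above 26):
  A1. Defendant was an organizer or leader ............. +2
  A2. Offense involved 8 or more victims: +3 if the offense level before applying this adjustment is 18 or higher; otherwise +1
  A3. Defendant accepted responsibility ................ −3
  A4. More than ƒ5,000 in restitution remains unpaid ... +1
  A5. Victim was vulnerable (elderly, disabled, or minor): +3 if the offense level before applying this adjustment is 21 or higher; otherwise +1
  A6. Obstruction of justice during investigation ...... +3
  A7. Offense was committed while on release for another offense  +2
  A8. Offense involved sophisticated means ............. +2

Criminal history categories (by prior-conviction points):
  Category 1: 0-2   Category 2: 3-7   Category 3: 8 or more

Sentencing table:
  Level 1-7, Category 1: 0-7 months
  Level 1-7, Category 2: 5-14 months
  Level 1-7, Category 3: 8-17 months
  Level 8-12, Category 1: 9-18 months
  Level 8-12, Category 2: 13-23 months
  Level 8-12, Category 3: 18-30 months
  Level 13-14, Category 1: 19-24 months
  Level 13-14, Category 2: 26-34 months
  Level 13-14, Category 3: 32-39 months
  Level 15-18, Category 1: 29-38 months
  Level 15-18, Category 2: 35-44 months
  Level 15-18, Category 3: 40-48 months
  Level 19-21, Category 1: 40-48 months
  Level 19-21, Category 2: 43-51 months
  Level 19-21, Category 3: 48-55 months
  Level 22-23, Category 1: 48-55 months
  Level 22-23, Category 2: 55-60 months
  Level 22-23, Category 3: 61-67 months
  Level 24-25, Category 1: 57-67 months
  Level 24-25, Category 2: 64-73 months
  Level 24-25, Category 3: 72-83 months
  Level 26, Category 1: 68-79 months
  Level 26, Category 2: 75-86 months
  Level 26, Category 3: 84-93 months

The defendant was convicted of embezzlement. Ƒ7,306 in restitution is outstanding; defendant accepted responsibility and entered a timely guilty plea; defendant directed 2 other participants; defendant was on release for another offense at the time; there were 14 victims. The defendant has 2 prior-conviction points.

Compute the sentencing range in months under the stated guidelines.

68-79 months

Base offense level for embezzlement: 24.
A1 applies: 24 + 2 = 26.
A2 applies (level before this adjustment is 26 ≥ 18, so +3): 26 + 3 = 29.
A3 applies: 29 − 3 = 26.
A4 applies: 26 + 1 = 27.
A5 does not apply.
A7 applies: 27 + 2 = 29.
A8 does not apply.
Level 29 exceeds the maximum of 26; capped at 26.
Final offense level: 26.
Criminal history: 2 prior points → Category 1 (0-2).
Level 26 falls in the 26 band.
Grid: Level 26 × Category 1 = 68-79 months.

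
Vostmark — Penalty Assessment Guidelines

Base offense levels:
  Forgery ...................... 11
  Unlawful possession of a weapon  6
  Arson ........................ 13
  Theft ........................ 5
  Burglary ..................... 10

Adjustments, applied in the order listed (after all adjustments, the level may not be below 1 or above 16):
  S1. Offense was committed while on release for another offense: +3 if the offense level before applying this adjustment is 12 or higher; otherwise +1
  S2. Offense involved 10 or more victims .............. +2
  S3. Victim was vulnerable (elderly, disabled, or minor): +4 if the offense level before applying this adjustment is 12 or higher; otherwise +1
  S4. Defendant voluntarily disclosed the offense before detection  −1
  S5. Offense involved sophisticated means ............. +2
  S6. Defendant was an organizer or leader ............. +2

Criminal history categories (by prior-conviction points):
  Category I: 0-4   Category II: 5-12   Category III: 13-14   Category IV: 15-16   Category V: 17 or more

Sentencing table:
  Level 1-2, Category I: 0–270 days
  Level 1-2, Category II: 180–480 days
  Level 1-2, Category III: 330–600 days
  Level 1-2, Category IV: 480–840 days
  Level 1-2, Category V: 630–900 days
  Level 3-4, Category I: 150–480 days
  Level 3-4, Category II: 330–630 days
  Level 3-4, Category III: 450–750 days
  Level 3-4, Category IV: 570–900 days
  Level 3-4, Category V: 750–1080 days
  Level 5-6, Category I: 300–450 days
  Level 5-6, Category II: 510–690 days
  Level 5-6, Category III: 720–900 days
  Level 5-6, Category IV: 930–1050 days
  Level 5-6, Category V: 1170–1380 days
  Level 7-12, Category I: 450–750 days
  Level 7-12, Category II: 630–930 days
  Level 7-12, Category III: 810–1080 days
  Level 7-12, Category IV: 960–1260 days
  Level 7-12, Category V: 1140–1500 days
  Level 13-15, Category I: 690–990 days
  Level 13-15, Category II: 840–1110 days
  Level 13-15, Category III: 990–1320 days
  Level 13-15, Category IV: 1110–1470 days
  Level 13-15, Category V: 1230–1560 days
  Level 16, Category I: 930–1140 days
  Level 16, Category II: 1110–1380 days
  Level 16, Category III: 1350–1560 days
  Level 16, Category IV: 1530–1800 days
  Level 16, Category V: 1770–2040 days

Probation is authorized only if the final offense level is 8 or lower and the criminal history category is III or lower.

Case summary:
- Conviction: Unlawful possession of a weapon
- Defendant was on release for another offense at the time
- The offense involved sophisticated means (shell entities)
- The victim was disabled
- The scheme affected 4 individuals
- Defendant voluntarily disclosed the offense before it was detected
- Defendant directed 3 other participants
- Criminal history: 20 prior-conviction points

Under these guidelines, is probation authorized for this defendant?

No

Base offense level for unlawful possession of a weapon: 6.
S1 applies (level before this adjustment is 6 < 12, so +1): 6 + 1 = 7.
S2 does not apply.
S3 applies (level before this adjustment is 7 < 12, so +1): 7 + 1 = 8.
S4 applies: 8 − 1 = 7.
S5 applies: 7 + 2 = 9.
S6 applies: 9 + 2 = 11.
Final offense level: 11.
Criminal history: 20 prior points → Category V (17+).
Level 11 falls in the 7-12 band.
Grid: Level 7-12 × Category V = 1140-1500 days.
Probation check: level 11 > 8 and category V > III → not eligible.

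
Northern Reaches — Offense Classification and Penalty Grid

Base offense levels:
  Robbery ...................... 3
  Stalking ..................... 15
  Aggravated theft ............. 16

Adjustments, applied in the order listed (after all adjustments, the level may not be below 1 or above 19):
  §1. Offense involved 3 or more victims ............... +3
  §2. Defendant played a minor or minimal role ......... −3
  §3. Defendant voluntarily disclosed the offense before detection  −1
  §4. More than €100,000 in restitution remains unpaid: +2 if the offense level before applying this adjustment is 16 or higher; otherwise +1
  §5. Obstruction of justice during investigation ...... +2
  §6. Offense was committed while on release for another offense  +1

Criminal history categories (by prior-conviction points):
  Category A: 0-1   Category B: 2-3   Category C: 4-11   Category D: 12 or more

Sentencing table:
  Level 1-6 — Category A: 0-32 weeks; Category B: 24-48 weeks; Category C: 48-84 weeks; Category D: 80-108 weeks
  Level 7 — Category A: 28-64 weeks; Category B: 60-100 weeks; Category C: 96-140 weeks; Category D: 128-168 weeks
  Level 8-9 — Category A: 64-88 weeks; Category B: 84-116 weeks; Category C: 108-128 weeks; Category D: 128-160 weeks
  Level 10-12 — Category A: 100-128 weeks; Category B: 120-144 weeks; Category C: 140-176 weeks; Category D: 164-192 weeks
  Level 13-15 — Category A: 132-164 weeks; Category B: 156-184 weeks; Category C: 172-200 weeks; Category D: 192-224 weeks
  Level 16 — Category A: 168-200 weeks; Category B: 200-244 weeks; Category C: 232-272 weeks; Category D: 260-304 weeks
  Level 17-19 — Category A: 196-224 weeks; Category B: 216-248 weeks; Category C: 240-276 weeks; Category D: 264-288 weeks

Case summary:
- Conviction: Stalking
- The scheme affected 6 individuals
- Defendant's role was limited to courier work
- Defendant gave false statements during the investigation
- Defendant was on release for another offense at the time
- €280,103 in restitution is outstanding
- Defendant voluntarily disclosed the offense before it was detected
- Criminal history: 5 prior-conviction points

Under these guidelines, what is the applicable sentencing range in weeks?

240-276 weeks

Base offense level for stalking: 15.
§1 applies: 15 + 3 = 18.
§2 applies: 18 − 3 = 15.
§3 applies: 15 − 1 = 14.
§4 applies (level before this adjustment is 14 < 16, so +1): 14 + 1 = 15.
§5 applies: 15 + 2 = 17.
§6 applies: 17 + 1 = 18.
Final offense level: 18.
Criminal history: 5 prior points → Category C (4-11).
Level 18 falls in the 17-19 band.
Grid: Level 17-19 × Category C = 240-276 weeks.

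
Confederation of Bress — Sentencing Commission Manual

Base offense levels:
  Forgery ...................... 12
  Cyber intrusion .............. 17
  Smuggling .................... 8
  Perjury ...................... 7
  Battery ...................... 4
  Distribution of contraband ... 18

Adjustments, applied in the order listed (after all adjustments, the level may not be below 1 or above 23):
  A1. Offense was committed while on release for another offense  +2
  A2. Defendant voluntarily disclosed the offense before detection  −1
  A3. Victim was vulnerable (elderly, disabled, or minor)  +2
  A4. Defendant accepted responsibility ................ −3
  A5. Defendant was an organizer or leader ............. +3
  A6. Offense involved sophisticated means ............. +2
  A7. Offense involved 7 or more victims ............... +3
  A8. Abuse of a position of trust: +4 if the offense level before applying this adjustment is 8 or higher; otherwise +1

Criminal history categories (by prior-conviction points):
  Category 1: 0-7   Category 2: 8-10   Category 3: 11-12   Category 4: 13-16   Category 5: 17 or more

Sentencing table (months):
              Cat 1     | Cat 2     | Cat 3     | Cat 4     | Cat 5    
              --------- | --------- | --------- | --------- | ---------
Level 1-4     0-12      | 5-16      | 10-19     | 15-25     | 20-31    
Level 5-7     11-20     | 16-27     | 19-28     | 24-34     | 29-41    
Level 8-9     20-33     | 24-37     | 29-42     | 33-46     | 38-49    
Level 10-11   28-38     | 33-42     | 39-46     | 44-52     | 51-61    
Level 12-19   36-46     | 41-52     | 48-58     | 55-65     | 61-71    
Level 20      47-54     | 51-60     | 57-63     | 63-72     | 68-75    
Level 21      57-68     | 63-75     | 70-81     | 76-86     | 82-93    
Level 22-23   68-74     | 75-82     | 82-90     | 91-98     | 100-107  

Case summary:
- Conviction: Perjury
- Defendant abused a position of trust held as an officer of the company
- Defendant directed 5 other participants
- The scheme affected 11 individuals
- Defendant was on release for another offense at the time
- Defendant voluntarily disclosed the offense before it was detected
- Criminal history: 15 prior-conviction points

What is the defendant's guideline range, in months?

Base offense level for perjury: 7.
A1 applies: 7 + 2 = 9.
A2 applies: 9 − 1 = 8.
A4 does not apply.
A5 applies: 8 + 3 = 11.
A7 applies: 11 + 3 = 14.
A8 applies (level before this adjustment is 14 ≥ 8, so +4): 14 + 4 = 18.
Final offense level: 18.
Criminal history: 15 prior points → Category 4 (13-16).
Level 18 falls in the 12-19 band.
Grid: Level 12-19 × Category 4 = 55-65 months.

55-65 months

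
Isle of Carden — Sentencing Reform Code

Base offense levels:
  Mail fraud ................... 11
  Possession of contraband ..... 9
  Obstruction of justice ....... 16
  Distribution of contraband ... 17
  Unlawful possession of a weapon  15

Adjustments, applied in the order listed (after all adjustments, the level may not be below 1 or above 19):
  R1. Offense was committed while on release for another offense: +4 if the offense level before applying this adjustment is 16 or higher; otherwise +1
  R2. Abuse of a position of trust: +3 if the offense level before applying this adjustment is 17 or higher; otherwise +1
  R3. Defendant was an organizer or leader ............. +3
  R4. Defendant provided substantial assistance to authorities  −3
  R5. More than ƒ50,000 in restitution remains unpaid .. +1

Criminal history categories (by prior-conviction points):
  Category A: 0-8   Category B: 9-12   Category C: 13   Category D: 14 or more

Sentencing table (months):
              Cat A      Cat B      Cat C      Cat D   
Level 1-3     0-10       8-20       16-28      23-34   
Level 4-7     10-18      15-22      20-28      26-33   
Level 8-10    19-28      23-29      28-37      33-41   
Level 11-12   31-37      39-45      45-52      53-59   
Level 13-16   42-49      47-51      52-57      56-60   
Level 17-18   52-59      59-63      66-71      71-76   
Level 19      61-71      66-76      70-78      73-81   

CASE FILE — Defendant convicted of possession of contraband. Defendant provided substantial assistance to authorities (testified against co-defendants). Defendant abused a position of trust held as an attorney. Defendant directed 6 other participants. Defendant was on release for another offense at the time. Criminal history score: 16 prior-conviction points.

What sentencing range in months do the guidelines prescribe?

53-59 months

Base offense level for possession of contraband: 9.
R1 applies (level before this adjustment is 9 < 16, so +1): 9 + 1 = 10.
R2 applies (level before this adjustment is 10 < 17, so +1): 10 + 1 = 11.
R3 applies: 11 + 3 = 14.
R4 applies: 14 − 3 = 11.
R5 does not apply.
Final offense level: 11.
Criminal history: 16 prior points → Category D (14+).
Level 11 falls in the 11-12 band.
Grid: Level 11-12 × Category D = 53-59 months.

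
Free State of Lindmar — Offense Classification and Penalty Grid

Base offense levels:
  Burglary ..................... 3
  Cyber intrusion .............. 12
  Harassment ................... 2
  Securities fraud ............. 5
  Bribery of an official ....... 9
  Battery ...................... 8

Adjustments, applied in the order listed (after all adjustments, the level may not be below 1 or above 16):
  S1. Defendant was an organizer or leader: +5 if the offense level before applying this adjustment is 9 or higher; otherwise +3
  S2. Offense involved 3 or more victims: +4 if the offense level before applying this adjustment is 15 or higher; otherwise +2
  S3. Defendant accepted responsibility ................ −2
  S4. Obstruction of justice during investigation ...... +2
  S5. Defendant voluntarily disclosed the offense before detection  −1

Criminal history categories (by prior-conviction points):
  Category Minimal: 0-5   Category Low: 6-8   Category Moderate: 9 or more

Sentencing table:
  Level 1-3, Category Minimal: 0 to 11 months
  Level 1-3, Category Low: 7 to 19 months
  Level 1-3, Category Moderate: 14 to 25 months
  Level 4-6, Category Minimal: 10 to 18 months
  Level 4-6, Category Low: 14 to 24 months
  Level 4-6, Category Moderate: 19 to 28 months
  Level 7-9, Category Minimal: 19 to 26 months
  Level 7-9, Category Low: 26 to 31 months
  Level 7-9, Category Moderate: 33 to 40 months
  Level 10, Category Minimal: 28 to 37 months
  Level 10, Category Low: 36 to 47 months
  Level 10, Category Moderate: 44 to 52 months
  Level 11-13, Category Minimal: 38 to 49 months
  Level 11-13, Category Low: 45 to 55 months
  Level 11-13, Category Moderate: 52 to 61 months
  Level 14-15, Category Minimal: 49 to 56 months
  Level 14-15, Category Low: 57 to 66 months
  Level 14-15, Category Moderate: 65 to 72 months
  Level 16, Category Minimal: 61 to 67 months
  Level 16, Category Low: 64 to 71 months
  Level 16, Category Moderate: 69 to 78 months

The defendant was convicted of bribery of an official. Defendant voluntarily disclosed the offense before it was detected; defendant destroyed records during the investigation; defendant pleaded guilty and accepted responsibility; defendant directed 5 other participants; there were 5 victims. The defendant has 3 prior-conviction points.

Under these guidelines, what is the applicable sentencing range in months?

Base offense level for bribery of an official: 9.
S1 applies (level before this adjustment is 9 ≥ 9, so +5): 9 + 5 = 14.
S2 applies (level before this adjustment is 14 < 15, so +2): 14 + 2 = 16.
S3 applies: 16 − 2 = 14.
S4 applies: 14 + 2 = 16.
S5 applies: 16 − 1 = 15.
Final offense level: 15.
Criminal history: 3 prior points → Category Minimal (0-5).
Level 15 falls in the 14-15 band.
Grid: Level 14-15 × Category Minimal = 49-56 months.

49-56 months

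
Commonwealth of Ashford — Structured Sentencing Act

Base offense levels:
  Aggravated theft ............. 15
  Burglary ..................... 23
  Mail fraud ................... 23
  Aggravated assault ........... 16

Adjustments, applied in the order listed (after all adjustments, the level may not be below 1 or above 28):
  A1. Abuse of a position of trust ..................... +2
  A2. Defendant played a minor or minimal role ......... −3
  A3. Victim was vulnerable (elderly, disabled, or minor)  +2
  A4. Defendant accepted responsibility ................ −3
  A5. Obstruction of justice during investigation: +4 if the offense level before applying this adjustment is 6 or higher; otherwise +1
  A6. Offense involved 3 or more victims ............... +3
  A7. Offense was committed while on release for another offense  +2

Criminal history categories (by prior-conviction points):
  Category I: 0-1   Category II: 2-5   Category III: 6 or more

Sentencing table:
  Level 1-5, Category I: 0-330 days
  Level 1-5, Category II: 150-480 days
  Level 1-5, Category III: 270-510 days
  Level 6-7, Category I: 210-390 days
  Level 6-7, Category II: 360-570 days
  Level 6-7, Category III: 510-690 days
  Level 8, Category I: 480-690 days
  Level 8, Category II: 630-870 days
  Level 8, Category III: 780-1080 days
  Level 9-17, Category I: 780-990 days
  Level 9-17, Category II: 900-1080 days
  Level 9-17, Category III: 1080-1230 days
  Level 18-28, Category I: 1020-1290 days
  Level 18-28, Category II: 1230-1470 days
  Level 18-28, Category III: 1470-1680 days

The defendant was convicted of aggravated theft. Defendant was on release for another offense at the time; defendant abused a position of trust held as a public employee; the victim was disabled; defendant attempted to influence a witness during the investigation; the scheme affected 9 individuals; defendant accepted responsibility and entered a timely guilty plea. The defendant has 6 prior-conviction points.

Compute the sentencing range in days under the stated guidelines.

Base offense level for aggravated theft: 15.
A1 applies: 15 + 2 = 17.
A3 applies: 17 + 2 = 19.
A4 applies: 19 − 3 = 16.
A5 applies (level before this adjustment is 16 ≥ 6, so +4): 16 + 4 = 20.
A6 applies: 20 + 3 = 23.
A7 applies: 23 + 2 = 25.
Final offense level: 25.
Criminal history: 6 prior points → Category III (6+).
Level 25 falls in the 18-28 band.
Grid: Level 18-28 × Category III = 1470-1680 days.

1470-1680 days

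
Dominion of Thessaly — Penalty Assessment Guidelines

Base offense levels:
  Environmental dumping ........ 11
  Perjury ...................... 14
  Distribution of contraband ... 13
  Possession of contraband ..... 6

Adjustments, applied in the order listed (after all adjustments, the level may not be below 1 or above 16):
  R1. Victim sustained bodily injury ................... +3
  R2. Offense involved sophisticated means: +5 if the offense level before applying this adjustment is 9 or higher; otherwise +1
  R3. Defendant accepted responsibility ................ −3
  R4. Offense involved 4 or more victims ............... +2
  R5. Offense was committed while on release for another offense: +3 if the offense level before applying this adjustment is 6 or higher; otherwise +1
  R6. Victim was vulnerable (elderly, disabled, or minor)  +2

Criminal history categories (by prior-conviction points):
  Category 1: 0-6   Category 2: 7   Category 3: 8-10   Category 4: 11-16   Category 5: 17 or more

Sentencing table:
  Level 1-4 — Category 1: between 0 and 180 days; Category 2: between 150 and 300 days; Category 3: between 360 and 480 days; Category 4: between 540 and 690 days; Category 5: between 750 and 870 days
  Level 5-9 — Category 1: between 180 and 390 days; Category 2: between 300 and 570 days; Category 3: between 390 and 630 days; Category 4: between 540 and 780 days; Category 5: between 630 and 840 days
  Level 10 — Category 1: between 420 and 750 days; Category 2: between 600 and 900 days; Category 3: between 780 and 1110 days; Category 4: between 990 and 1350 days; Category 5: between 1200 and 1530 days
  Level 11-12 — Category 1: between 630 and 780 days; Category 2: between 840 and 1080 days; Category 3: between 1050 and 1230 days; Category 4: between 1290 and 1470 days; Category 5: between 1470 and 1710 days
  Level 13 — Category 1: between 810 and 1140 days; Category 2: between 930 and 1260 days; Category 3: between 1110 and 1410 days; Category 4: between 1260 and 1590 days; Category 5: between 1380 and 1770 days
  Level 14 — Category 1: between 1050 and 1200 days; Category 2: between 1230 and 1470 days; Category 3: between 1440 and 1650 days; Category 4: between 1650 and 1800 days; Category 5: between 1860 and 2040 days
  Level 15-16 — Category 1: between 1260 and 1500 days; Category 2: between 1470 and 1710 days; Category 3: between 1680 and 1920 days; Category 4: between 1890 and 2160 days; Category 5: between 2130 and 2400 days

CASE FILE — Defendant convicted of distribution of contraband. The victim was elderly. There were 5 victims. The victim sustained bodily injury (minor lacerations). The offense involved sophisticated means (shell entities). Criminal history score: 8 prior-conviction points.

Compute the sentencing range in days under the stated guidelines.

1680-1920 days

Base offense level for distribution of contraband: 13.
R1 applies: 13 + 3 = 16.
R2 applies (level before this adjustment is 16 ≥ 9, so +5): 16 + 5 = 21.
R4 applies: 21 + 2 = 23.
R5 does not apply.
R6 applies: 23 + 2 = 25.
Level 25 exceeds the maximum of 16; capped at 16.
Final offense level: 16.
Criminal history: 8 prior points → Category 3 (8-10).
Level 16 falls in the 15-16 band.
Grid: Level 15-16 × Category 3 = 1680-1920 days.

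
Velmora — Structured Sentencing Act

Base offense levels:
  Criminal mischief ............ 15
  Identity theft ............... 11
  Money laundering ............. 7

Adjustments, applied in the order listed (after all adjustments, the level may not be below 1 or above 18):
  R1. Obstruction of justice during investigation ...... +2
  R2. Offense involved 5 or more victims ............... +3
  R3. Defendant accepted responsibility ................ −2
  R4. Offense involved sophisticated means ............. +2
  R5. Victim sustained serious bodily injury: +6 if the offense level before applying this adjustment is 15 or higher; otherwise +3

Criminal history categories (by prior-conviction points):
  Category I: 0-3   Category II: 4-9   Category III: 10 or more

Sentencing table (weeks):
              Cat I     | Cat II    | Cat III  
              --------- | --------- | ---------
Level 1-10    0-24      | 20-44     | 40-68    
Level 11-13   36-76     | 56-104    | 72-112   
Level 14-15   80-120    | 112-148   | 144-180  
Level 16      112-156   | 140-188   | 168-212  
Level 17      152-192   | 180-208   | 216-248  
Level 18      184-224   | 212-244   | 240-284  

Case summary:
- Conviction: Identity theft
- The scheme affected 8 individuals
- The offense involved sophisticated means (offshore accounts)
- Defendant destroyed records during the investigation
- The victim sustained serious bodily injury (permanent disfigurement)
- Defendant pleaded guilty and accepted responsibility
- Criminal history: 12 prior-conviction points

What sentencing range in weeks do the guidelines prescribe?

Base offense level for identity theft: 11.
R1 applies: 11 + 2 = 13.
R2 applies: 13 + 3 = 16.
R3 applies: 16 − 2 = 14.
R4 applies: 14 + 2 = 16.
R5 applies (level before this adjustment is 16 ≥ 15, so +6): 16 + 6 = 22.
Level 22 exceeds the maximum of 18; capped at 18.
Final offense level: 18.
Criminal history: 12 prior points → Category III (10+).
Level 18 falls in the 18 band.
Grid: Level 18 × Category III = 240-284 weeks.

240-284 weeks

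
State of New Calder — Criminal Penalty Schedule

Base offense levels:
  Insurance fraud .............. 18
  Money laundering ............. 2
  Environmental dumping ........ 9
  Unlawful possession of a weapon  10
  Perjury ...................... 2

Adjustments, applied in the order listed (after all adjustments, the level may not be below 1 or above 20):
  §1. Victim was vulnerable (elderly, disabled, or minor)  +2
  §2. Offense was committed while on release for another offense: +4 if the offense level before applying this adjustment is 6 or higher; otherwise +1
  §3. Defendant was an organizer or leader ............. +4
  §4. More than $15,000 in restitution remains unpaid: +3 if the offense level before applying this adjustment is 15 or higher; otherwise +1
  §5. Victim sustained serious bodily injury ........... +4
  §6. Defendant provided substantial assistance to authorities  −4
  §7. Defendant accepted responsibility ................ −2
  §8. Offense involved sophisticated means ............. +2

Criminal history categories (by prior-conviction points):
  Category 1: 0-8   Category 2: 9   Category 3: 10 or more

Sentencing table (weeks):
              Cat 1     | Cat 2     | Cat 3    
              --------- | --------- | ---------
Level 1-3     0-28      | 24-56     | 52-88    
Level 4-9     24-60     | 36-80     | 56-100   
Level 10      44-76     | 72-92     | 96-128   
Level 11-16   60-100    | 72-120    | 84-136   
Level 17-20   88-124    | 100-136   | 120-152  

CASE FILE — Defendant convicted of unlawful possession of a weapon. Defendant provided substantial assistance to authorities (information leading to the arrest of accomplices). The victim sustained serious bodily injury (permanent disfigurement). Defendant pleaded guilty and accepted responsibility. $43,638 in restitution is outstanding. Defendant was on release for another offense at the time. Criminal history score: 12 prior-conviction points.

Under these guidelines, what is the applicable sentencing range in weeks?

84-136 weeks

Base offense level for unlawful possession of a weapon: 10.
§2 applies (level before this adjustment is 10 ≥ 6, so +4): 10 + 4 = 14.
§4 applies (level before this adjustment is 14 < 15, so +1): 14 + 1 = 15.
§5 applies: 15 + 4 = 19.
§6 applies: 19 − 4 = 15.
§7 applies: 15 − 2 = 13.
§8 does not apply.
Final offense level: 13.
Criminal history: 12 prior points → Category 3 (10+).
Level 13 falls in the 11-16 band.
Grid: Level 11-16 × Category 3 = 84-136 weeks.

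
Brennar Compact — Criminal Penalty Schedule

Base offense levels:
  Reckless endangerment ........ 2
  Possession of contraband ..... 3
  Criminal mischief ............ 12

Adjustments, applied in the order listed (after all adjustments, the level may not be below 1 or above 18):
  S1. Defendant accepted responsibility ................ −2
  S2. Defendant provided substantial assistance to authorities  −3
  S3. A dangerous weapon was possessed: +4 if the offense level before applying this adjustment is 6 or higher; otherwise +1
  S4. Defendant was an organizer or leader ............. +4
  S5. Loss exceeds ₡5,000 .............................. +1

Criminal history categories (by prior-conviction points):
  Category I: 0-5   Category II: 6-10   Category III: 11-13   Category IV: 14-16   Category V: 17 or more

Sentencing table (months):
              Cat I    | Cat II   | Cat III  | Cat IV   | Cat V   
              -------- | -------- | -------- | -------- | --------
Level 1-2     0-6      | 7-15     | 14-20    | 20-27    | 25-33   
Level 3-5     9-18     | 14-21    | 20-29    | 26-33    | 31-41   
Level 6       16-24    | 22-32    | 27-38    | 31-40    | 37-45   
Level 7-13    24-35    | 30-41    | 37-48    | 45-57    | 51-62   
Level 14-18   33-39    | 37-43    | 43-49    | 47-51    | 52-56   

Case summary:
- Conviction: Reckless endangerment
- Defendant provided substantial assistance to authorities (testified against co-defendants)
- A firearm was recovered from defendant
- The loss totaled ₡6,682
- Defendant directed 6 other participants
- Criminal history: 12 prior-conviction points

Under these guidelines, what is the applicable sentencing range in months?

Base offense level for reckless endangerment: 2.
S2 applies: 2 − 3 = -1.
S3 applies (level before this adjustment is -1 < 6, so +1): -1 + 1 = 0.
S4 applies: 0 + 4 = 4.
S5 applies: 4 + 1 = 5.
Final offense level: 5.
Criminal history: 12 prior points → Category III (11-13).
Level 5 falls in the 3-5 band.
Grid: Level 3-5 × Category III = 20-29 months.

20-29 months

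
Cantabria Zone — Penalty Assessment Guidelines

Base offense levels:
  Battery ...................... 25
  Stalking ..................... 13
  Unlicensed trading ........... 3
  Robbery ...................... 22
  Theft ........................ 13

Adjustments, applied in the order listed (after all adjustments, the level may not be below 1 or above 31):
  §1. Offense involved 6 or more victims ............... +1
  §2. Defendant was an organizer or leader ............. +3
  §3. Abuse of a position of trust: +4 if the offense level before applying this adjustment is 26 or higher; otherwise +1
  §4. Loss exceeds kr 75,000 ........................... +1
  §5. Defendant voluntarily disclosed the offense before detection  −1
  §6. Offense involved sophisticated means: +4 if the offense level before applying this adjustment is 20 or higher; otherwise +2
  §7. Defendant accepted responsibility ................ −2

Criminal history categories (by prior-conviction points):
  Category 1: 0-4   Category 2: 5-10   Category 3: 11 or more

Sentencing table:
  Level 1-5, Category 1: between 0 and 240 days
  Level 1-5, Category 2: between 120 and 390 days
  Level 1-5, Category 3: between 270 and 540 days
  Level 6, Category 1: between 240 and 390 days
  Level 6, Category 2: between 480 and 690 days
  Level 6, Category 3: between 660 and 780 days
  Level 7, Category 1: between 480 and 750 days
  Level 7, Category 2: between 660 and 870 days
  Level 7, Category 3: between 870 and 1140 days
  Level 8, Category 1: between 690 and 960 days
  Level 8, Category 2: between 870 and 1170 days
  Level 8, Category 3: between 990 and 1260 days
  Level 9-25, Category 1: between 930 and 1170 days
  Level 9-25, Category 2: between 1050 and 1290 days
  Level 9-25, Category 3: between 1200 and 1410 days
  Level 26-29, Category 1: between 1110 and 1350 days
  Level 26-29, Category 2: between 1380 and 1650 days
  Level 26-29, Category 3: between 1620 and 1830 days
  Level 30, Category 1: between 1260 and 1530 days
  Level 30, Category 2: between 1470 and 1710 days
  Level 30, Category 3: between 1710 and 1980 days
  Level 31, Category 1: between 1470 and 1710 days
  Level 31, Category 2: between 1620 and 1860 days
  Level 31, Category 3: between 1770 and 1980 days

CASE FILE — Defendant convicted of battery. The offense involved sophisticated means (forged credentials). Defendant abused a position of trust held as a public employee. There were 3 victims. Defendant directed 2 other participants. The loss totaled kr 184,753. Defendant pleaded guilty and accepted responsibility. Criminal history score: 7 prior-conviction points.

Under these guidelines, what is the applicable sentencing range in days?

1620-1860 days

Base offense level for battery: 25.
§1 does not apply.
§2 applies: 25 + 3 = 28.
§3 applies (level before this adjustment is 28 ≥ 26, so +4): 28 + 4 = 32.
§4 applies: 32 + 1 = 33.
§6 applies (level before this adjustment is 33 ≥ 20, so +4): 33 + 4 = 37.
§7 applies: 37 − 2 = 35.
Level 35 exceeds the maximum of 31; capped at 31.
Final offense level: 31.
Criminal history: 7 prior points → Category 2 (5-10).
Level 31 falls in the 31 band.
Grid: Level 31 × Category 2 = 1620-1860 days.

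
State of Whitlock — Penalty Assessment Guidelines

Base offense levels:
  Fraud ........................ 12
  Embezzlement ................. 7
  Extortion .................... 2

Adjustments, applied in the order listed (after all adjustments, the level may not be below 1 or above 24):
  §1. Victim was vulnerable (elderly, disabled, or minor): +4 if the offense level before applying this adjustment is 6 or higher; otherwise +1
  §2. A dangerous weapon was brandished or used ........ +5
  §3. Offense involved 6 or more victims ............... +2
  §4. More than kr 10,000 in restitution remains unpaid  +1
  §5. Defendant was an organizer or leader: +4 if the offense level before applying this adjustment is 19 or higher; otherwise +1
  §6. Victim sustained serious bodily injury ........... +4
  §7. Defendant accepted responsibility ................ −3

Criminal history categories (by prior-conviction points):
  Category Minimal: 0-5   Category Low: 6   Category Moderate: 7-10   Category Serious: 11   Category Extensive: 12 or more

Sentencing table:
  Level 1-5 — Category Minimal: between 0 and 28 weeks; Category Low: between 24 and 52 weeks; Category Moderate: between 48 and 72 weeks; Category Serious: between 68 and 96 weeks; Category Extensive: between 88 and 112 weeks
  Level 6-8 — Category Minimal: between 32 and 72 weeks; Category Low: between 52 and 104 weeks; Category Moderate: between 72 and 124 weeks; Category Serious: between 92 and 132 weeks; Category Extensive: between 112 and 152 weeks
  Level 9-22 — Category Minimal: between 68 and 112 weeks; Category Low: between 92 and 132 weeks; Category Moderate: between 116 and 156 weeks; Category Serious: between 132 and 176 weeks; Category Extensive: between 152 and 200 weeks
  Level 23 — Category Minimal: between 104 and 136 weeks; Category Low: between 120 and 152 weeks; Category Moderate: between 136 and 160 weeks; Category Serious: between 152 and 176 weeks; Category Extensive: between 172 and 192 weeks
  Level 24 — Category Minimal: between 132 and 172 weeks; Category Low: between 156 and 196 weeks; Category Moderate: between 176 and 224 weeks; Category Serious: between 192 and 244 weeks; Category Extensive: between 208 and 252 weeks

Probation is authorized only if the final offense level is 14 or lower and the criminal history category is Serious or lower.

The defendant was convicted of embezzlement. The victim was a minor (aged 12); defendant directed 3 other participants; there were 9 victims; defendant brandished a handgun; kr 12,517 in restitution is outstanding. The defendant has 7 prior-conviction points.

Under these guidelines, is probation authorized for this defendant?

Base offense level for embezzlement: 7.
§1 applies (level before this adjustment is 7 ≥ 6, so +4): 7 + 4 = 11.
§2 applies: 11 + 5 = 16.
§3 applies: 16 + 2 = 18.
§4 applies: 18 + 1 = 19.
§5 applies (level before this adjustment is 19 ≥ 19, so +4): 19 + 4 = 23.
§6 does not apply.
§7 does not apply.
Final offense level: 23.
Criminal history: 7 prior points → Category Moderate (7-10).
Level 23 falls in the 23 band.
Grid: Level 23 × Category Moderate = 136-160 weeks.
Probation check: level 23 > 14 and category Moderate ≤ Serious → not eligible.

No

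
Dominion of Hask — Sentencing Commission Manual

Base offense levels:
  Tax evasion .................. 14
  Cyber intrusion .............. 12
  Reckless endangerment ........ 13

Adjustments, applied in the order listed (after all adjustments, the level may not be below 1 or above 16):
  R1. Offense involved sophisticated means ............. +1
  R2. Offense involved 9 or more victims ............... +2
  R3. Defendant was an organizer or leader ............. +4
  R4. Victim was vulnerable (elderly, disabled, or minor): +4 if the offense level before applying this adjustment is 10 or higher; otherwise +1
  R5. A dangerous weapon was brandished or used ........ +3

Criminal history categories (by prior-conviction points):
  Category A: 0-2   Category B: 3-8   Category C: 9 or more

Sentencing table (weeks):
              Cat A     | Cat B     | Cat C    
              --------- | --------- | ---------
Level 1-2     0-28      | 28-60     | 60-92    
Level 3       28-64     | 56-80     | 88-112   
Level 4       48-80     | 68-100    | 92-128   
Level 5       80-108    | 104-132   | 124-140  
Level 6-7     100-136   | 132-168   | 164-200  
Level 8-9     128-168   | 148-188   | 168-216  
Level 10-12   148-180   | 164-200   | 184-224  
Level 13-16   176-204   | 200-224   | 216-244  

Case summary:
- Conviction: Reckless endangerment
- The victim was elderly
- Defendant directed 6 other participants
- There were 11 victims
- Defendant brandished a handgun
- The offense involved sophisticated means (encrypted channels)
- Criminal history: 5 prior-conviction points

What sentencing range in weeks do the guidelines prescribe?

Base offense level for reckless endangerment: 13.
R1 applies: 13 + 1 = 14.
R2 applies: 14 + 2 = 16.
R3 applies: 16 + 4 = 20.
R4 applies (level before this adjustment is 20 ≥ 10, so +4): 20 + 4 = 24.
R5 applies: 24 + 3 = 27.
Level 27 exceeds the maximum of 16; capped at 16.
Final offense level: 16.
Criminal history: 5 prior points → Category B (3-8).
Level 16 falls in the 13-16 band.
Grid: Level 13-16 × Category B = 200-224 weeks.

200-224 weeks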